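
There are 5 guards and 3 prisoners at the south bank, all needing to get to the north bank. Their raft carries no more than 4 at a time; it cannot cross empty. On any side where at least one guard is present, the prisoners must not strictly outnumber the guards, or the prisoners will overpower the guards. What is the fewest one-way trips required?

5

Counting alone: each trip to the north bank takes at most 4 across and each return brings at least 1 back, so after t trips out (and t−1 returns) at most 4t − (t−1) of the 8 are across; that first reaches 8 at t = 3, so at least 5 crossings are needed.
The plan below uses exactly 5 crossings, so it is optimal:
1. 2 prisoners → the north bank.  (the south bank: 5G 1P; the north bank: 0G 2P)
2. 1 prisoner ← the south bank.  (the south bank: 5G 2P; the north bank: 0G 1P)
3. 3 guards and 1 prisoner → the north bank.  (the south bank: 2G 1P; the north bank: 3G 2P)
4. 1 prisoner ← the south bank.  (the south bank: 2G 2P; the north bank: 3G 1P)
5. 2 guards and 2 prisoners → the north bank.  (the south bank: 0G 0P; the north bank: 5G 3P)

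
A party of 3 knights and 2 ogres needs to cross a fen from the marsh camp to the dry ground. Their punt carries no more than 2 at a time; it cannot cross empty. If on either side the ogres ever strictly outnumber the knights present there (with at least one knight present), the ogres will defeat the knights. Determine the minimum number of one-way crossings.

7

Counting alone: each trip to the dry ground takes at most 2 across and each return brings at least 1 back, so after t trips out (and t−1 returns) at most 2t − (t−1) of the 5 are across; that first reaches 5 at t = 4, so at least 7 crossings are needed.
The plan below uses exactly 7 crossings, so it is optimal:
1. 2 ogres → the dry ground.  (the marsh camp: 3K 0O; the dry ground: 0K 2O)
2. 1 ogre ← the marsh camp.  (the marsh camp: 3K 1O; the dry ground: 0K 1O)
3. 2 knights → the dry ground.  (the marsh camp: 1K 1O; the dry ground: 2K 1O)
4. 1 knight ← the marsh camp.  (the marsh camp: 2K 1O; the dry ground: 1K 1O)
5. 1 knight and 1 ogre → the dry ground.  (the marsh camp: 1K 0O; the dry ground: 2K 2O)
6. 1 ogre ← the marsh camp.  (the marsh camp: 1K 1O; the dry ground: 2K 1O)
7. 1 knight and 1 ogre → the dry ground.  (the marsh camp: 0K 0O; the dry ground: 3K 2O)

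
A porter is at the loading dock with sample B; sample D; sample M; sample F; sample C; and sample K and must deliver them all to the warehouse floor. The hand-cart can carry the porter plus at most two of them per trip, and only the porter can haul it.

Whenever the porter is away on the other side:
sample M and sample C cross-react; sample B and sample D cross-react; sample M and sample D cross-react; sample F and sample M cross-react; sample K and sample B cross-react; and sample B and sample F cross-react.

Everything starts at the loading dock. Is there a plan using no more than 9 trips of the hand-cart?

Yes

Yes — this plan uses 7 crossings (≤ 9):
1. Porter goes to the warehouse floor with sample B and sample M.
2. Porter goes back to the loading dock alone.
3. Porter goes to the warehouse floor with sample D and sample F.
4. Porter goes back to the loading dock with sample B and sample M.
5. Porter goes to the warehouse floor with sample C and sample K.
6. Porter goes back to the loading dock alone.
7. Porter goes to the warehouse floor with sample B and sample M.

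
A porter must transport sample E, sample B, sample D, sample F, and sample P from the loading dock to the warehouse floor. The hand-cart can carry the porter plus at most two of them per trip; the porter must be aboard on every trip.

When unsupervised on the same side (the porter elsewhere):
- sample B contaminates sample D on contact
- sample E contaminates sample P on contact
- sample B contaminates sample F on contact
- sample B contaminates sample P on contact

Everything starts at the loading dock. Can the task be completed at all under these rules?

1. Porter goes to the warehouse floor with sample B and sample E.  [the loading dock: sample D, sample F, sample P | the warehouse floor: sample B, sample E]
2. Porter goes back to the loading dock alone.  [the loading dock: sample D, sample F, sample P | the warehouse floor: sample B, sample E]
3. Porter goes to the warehouse floor with sample D and sample F.  [the loading dock: sample P | the warehouse floor: sample B, sample D, sample E, sample F]
4. Porter goes back to the loading dock with sample B.  [the loading dock: sample B, sample P | the warehouse floor: sample D, sample E, sample F]
5. Porter goes to the warehouse floor with sample B and sample P.  [the loading dock: — | the warehouse floor: sample B, sample D, sample E, sample F, sample P]

Yes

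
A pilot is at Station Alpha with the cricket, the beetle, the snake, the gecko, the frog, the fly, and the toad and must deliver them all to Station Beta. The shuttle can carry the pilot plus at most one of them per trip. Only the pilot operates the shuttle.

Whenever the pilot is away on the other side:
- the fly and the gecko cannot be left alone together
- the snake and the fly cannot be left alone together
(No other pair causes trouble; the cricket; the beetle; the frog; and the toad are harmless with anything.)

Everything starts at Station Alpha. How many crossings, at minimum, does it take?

Counting alone: the pilot can take at most 1 across per trip to Station Beta, so moving all 7 needs at least 7 loaded trips out, with a return between consecutive ones — at least 13 crossings.
The safety rule pushes this higher. Following every safe sequence of crossings, the most of the 7 that can be at Station Beta as the shuttle arrives there on crossing 13 is 6 — never all 7.
So no plan with fewer than 15 crossings exists, and this one achieves 15:
1. Pilot goes to Station Beta with the fly.
2. Pilot goes back to Station Alpha alone.
3. Pilot goes to Station Beta with the cricket.
4. Pilot goes back to Station Alpha alone.
5. Pilot goes to Station Beta with the beetle.
6. Pilot goes back to Station Alpha alone.
7. Pilot goes to Station Beta with the snake.
8. Pilot goes back to Station Alpha with the fly.
9. Pilot goes to Station Beta with the gecko.
10. Pilot goes back to Station Alpha alone.
11. Pilot goes to Station Beta with the frog.
12. Pilot goes back to Station Alpha alone.
13. Pilot goes to Station Beta with the toad.
14. Pilot goes back to Station Alpha alone.
15. Pilot goes to Station Beta with the fly.

15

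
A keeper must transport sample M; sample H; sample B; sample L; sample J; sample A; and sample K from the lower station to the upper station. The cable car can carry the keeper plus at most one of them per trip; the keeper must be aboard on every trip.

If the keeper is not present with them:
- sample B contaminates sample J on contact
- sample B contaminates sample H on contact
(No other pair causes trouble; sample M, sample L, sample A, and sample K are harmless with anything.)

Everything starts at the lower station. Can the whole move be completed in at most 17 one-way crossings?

Yes — this plan uses 15 crossings (≤ 17):
1. Keeper goes to the upper station with sample B.
2. Keeper goes back to the lower station alone.
3. Keeper goes to the upper station with sample M.
4. Keeper goes back to the lower station alone.
5. Keeper goes to the upper station with sample H.
6. Keeper goes back to the lower station with sample B.
7. Keeper goes to the upper station with sample J.
8. Keeper goes back to the lower station alone.
9. Keeper goes to the upper station with sample L.
10. Keeper goes back to the lower station alone.
11. Keeper goes to the upper station with sample A.
12. Keeper goes back to the lower station alone.
13. Keeper goes to the upper station with sample K.
14. Keeper goes back to the lower station alone.
15. Keeper goes to the upper station with sample B.

Yes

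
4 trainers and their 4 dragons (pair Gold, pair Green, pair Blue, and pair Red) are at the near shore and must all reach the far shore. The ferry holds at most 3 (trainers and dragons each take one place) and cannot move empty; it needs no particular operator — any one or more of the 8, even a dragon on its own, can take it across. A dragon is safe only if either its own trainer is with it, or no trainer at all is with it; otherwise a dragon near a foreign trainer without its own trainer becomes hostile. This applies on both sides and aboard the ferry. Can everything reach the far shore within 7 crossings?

Counting alone: each trip to the far shore takes at most 3 across and each return brings at least 1 back, so after t trips out (and t−1 returns) at most 3t − (t−1) of the 8 are across; that first reaches 8 at t = 4, so at least 7 crossings are needed.
The safety rule pushes this higher. Following every safe sequence of crossings, the most of the 8 that can be at the far shore as the ferry arrives there on crossing 7 is 7 — never all 8.
So the move cannot be finished within 7 crossings. (The shortest complete plan takes 9:)
1. dragon Gold and trainer Gold cross → the far shore.
2. trainer Gold crosses ← the near shore.
3. dragon Green, trainer Gold, and trainer Green cross → the far shore.
4. dragon Gold and trainer Gold cross ← the near shore.
5. trainer Blue, trainer Gold, and trainer Red cross → the far shore.
6. dragon Green crosses ← the near shore.
7. dragon Gold and dragon Green cross → the far shore.
8. dragon Gold crosses ← the near shore.
9. dragon Blue, dragon Gold, and dragon Red cross → the far shore.

No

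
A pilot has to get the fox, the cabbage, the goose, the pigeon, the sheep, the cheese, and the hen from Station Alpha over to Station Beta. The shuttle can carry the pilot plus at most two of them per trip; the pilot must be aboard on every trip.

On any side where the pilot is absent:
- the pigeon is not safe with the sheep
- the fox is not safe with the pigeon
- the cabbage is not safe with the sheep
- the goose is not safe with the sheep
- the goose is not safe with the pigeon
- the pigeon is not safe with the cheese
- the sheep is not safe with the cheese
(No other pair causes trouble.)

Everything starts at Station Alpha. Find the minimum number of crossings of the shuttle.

Counting alone: the pilot can take at most 2 across per trip to Station Beta, so moving all 7 needs at least 4 loaded trips out, with a return between consecutive ones — at least 7 crossings.
The safety rule pushes this higher. Following every safe sequence of crossings, the most of the 7 that can be at Station Beta as the shuttle arrives there on crossings 7, 9 is 5, 6 respectively — never all 7.
So no plan with fewer than 11 crossings exists, and this one achieves 11:
1. Pilot goes to Station Beta with the pigeon and the sheep.
2. Pilot goes back to Station Alpha with the pigeon.
3. Pilot goes to Station Beta with the fox and the pigeon.
4. Pilot goes back to Station Alpha with the pigeon.
5. Pilot goes to Station Beta with the cheese and the goose.
6. Pilot goes back to Station Alpha with the sheep.
7. Pilot goes to Station Beta with the cabbage and the pigeon.
8. Pilot goes back to Station Alpha with the pigeon.
9. Pilot goes to Station Beta with the hen and the pigeon.
10. Pilot goes back to Station Alpha with the pigeon.
11. Pilot goes to Station Beta with the pigeon and the sheep.

11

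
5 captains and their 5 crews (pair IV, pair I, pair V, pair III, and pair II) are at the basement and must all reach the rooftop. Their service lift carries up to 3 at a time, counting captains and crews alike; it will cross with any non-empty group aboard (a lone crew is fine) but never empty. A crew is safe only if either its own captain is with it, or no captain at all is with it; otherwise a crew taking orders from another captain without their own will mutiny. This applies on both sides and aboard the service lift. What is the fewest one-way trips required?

11

Counting alone: each trip to the rooftop takes at most 3 across and each return brings at least 1 back, so after t trips out (and t−1 returns) at most 3t − (t−1) of the 10 are across; that first reaches 10 at t = 5, so at least 9 crossings are needed.
The safety rule pushes this higher. Following every safe sequence of crossings, the most of the 10 that can be at the rooftop as the service lift arrives there on crossing 9 is 9 — never all 10.
So no plan with fewer than 11 crossings exists, and this one achieves 11:
1. captain IV and crew IV cross → the rooftop.
2. captain IV crosses ← the basement.
3. crew I, crew III, and crew V cross → the rooftop.
4. crew IV crosses ← the basement.
5. captain I, captain III, and captain V cross → the rooftop.
6. captain I and crew I cross ← the basement.
7. captain I, captain II, and captain IV cross → the rooftop.
8. crew V crosses ← the basement.
9. crew I and crew IV cross → the rooftop.
10. crew IV crosses ← the basement.
11. crew II, crew IV, and crew V cross → the rooftop.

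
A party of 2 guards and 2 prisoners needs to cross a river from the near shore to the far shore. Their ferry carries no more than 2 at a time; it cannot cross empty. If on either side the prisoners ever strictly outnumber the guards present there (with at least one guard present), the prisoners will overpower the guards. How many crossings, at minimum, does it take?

Counting alone: each trip to the far shore takes at most 2 across and each return brings at least 1 back, so after t trips out (and t−1 returns) at most 2t − (t−1) of the 4 are across; that first reaches 4 at t = 3, so at least 5 crossings are needed.
The plan below uses exactly 5 crossings, so it is optimal:
1. 2 prisoners → the far shore.  (the near shore: 2G 0P; the far shore: 0G 2P)
2. 1 prisoner ← the near shore.  (the near shore: 2G 1P; the far shore: 0G 1P)
3. 2 guards → the far shore.  (the near shore: 0G 1P; the far shore: 2G 1P)
4. 1 prisoner ← the near shore.  (the near shore: 0G 2P; the far shore: 2G 0P)
5. 2 prisoners → the far shore.  (the near shore: 0G 0P; the far shore: 2G 2P)

5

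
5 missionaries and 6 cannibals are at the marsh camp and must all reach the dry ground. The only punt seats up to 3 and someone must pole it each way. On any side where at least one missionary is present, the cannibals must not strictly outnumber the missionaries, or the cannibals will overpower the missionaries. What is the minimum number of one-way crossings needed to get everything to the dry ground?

The cannibals already outnumber the missionaries at the marsh camp before anyone moves, so the starting position itself is disallowed.

impossible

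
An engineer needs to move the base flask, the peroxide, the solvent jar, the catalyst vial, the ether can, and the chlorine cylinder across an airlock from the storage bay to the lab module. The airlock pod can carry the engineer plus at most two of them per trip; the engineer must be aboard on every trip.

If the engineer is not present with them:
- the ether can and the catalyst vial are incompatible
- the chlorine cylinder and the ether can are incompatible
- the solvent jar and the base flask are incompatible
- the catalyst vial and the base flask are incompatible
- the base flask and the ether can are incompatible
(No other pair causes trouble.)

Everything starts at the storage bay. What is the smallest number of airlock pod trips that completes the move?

Counting alone: the engineer can take at most 2 across per trip to the lab module, so moving all 6 needs at least 3 loaded trips out, with a return between consecutive ones — at least 5 crossings.
The safety rule pushes this higher. Following every safe sequence of crossings, the most of the 6 that can be at the lab module as the airlock pod arrives there on crossings 5, 7 is 4, 5 respectively — never all 6.
So no plan with fewer than 9 crossings exists, and this one achieves 9:
1. Engineer goes to the lab module with the base flask and the ether can.  [the storage bay: the catalyst vial, the chlorine cylinder, the peroxide, the solvent jar | the lab module: the base flask, the ether can]
2. Engineer goes back to the storage bay with the base flask.  [the storage bay: the base flask, the catalyst vial, the chlorine cylinder, the peroxide, the solvent jar | the lab module: the ether can]
3. Engineer goes to the lab module with the base flask and the peroxide.  [the storage bay: the catalyst vial, the chlorine cylinder, the solvent jar | the lab module: the base flask, the ether can, the peroxide]
4. Engineer goes back to the storage bay with the base flask.  [the storage bay: the base flask, the catalyst vial, the chlorine cylinder, the solvent jar | the lab module: the ether can, the peroxide]
5. Engineer goes to the lab module with the base flask and the solvent jar.  [the storage bay: the catalyst vial, the chlorine cylinder | the lab module: the base flask, the ether can, the peroxide, the solvent jar]
6. Engineer goes back to the storage bay with the base flask.  [the storage bay: the base flask, the catalyst vial, the chlorine cylinder | the lab module: the ether can, the peroxide, the solvent jar]
7. Engineer goes to the lab module with the catalyst vial and the chlorine cylinder.  [the storage bay: the base flask | the lab module: the catalyst vial, the chlorine cylinder, the ether can, the peroxide, the solvent jar]
8. Engineer goes back to the storage bay with the ether can.  [the storage bay: the base flask, the ether can | the lab module: the catalyst vial, the chlorine cylinder, the peroxide, the solvent jar]
9. Engineer goes to the lab module with the base flask and the ether can.  [the storage bay: — | the lab module: the base flask, the catalyst vial, the chlorine cylinder, the ether can, the peroxide, the solvent jar]

9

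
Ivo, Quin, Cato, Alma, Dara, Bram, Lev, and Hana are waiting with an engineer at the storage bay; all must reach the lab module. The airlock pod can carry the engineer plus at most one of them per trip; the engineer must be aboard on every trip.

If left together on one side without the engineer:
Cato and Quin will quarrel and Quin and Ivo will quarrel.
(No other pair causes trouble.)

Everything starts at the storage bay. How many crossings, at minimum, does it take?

17

Counting alone: the engineer can take at most 1 across per trip to the lab module, so moving all 8 needs at least 8 loaded trips out, with a return between consecutive ones — at least 15 crossings.
The safety rule pushes this higher. Following every safe sequence of crossings, the most of the 8 that can be at the lab module as the airlock pod arrives there on crossing 15 is 7 — never all 8.
So no plan with fewer than 17 crossings exists, and this one achieves 17:
1. Engineer goes to the lab module with Quin.
2. Engineer goes back to the storage bay alone.
3. Engineer goes to the lab module with Ivo.
4. Engineer goes back to the storage bay with Quin.
5. Engineer goes to the lab module with Cato.
6. Engineer goes back to the storage bay alone.
7. Engineer goes to the lab module with Alma.
8. Engineer goes back to the storage bay alone.
9. Engineer goes to the lab module with Dara.
10. Engineer goes back to the storage bay alone.
11. Engineer goes to the lab module with Bram.
12. Engineer goes back to the storage bay alone.
13. Engineer goes to the lab module with Lev.
14. Engineer goes back to the storage bay alone.
15. Engineer goes to the lab module with Hana.
16. Engineer goes back to the storage bay alone.
17. Engineer goes to the lab module with Quin.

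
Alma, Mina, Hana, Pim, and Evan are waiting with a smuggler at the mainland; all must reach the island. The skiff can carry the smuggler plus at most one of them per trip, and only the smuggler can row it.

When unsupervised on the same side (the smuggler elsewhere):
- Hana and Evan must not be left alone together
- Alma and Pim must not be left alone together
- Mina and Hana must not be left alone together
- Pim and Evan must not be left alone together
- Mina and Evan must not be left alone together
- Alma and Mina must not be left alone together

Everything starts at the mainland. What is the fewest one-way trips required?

Whatever the first load, the items left behind include a forbidden pair without the smuggler. No opening move is safe, so no plan exists.

impossible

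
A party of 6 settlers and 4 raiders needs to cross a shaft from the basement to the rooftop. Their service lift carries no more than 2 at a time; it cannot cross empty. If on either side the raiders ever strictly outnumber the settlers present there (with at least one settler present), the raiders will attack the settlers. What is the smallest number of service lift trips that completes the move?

17

Counting alone: each trip to the rooftop takes at most 2 across and each return brings at least 1 back, so after t trips out (and t−1 returns) at most 2t − (t−1) of the 10 are across; that first reaches 10 at t = 9, so at least 17 crossings are needed.
The plan below uses exactly 17 crossings, so it is optimal:
1. 2 raiders → the rooftop.  (the basement: 6S 2R; the rooftop: 0S 2R)
2. 1 raider ← the basement.  (the basement: 6S 3R; the rooftop: 0S 1R)
3. 2 raiders → the rooftop.  (the basement: 6S 1R; the rooftop: 0S 3R)
4. 1 raider ← the basement.  (the basement: 6S 2R; the rooftop: 0S 2R)
5. 2 settlers → the rooftop.  (the basement: 4S 2R; the rooftop: 2S 2R)
6. 1 raider ← the basement.  (the basement: 4S 3R; the rooftop: 2S 1R)
7. 1 settler and 1 raider → the rooftop.  (the basement: 3S 2R; the rooftop: 3S 2R)
8. 1 raider ← the basement.  (the basement: 3S 3R; the rooftop: 3S 1R)
9. 2 raiders → the rooftop.  (the basement: 3S 1R; the rooftop: 3S 3R)
10. 1 raider ← the basement.  (the basement: 3S 2R; the rooftop: 3S 2R)
11. 1 settler and 1 raider → the rooftop.  (the basement: 2S 1R; the rooftop: 4S 3R)
12. 1 raider ← the basement.  (the basement: 2S 2R; the rooftop: 4S 2R)
13. 2 raiders → the rooftop.  (the basement: 2S 0R; the rooftop: 4S 4R)
14. 1 raider ← the basement.  (the basement: 2S 1R; the rooftop: 4S 3R)
15. 1 settler and 1 raider → the rooftop.  (the basement: 1S 0R; the rooftop: 5S 4R)
16. 1 raider ← the basement.  (the basement: 1S 1R; the rooftop: 5S 3R)
17. 1 settler and 1 raider → the rooftop.  (the basement: 0S 0R; the rooftop: 6S 4R)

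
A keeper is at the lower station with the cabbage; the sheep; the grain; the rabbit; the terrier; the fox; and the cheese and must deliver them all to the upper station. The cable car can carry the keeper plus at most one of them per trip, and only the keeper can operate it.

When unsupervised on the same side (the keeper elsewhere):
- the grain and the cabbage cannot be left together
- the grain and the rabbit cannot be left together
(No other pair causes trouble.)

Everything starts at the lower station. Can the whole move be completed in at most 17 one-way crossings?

Yes — this plan uses 15 crossings (≤ 17):
1. Keeper goes to the upper station with the grain.
2. Keeper goes back to the lower station alone.
3. Keeper goes to the upper station with the cabbage.
4. Keeper goes back to the lower station with the grain.
5. Keeper goes to the upper station with the rabbit.
6. Keeper goes back to the lower station alone.
7. Keeper goes to the upper station with the sheep.
8. Keeper goes back to the lower station alone.
9. Keeper goes to the upper station with the terrier.
10. Keeper goes back to the lower station alone.
11. Keeper goes to the upper station with the fox.
12. Keeper goes back to the lower station alone.
13. Keeper goes to the upper station with the cheese.
14. Keeper goes back to the lower station alone.
15. Keeper goes to the upper station with the grain.

Yes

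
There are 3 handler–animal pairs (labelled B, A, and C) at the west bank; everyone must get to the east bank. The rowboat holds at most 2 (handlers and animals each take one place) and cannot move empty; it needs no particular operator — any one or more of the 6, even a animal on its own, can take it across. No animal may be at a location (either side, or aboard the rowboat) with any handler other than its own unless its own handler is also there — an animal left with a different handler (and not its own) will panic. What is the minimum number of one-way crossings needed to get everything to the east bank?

Counting alone: each trip to the east bank takes at most 2 across and each return brings at least 1 back, so after t trips out (and t−1 returns) at most 2t − (t−1) of the 6 are across; that first reaches 6 at t = 5, so at least 9 crossings are needed.
The safety rule pushes this higher. Following every safe sequence of crossings, the most of the 6 that can be at the east bank as the rowboat arrives there on crossing 9 is 5 — never all 6.
So no plan with fewer than 11 crossings exists, and this one achieves 11:
1. animal B and handler B cross → the east bank.
2. handler B crosses ← the west bank.
3. animal A and animal C cross → the east bank.
4. animal B crosses ← the west bank.
5. handler A and handler C cross → the east bank.
6. animal A and handler A cross ← the west bank.
7. handler A and handler B cross → the east bank.
8. animal C crosses ← the west bank.
9. animal A and animal B cross → the east bank.
10. handler C crosses ← the west bank.
11. animal C and handler C cross → the east bank.

11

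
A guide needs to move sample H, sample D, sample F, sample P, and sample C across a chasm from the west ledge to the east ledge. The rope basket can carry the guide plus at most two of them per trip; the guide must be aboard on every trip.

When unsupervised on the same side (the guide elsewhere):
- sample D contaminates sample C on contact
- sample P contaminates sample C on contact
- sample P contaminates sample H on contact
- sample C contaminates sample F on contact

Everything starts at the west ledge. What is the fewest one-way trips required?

5

Counting alone: the guide can take at most 2 across per trip to the east ledge, so moving all 5 needs at least 3 loaded trips out, with a return between consecutive ones — at least 5 crossings.
The plan below uses exactly 5 crossings, so it is optimal:
1. Guide goes to the east ledge with sample C and sample H.
2. Guide goes back to the west ledge alone.
3. Guide goes to the east ledge with sample D and sample F.
4. Guide goes back to the west ledge with sample C.
5. Guide goes to the east ledge with sample C and sample P.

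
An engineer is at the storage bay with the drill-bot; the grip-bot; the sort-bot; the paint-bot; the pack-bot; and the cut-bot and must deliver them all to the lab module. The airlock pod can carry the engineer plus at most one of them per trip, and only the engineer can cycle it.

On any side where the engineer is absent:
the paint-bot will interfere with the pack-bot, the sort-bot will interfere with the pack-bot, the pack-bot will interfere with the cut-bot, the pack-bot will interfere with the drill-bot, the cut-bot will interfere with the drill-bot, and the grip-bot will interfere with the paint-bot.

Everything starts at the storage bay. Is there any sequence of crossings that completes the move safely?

No

Whatever the first load, the items left behind include a forbidden pair without the engineer. No opening move is safe, so no plan exists.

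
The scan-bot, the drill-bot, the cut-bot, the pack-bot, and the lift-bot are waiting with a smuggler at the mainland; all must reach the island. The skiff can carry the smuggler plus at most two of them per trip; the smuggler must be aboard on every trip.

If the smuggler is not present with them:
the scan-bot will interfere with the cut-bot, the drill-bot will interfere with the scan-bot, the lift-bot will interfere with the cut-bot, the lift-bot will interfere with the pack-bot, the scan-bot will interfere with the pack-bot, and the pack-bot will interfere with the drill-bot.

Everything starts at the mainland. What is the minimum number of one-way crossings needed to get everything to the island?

impossible

Whatever the first load, the items left behind include a forbidden pair without the smuggler. No opening move is safe, so no plan exists.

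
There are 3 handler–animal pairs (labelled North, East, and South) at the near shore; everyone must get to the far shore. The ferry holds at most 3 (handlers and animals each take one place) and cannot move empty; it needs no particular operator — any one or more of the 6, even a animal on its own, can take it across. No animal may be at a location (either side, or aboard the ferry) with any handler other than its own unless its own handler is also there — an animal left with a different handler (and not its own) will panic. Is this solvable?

1. animal North and handler North cross → the far shore.
2. handler North crosses ← the near shore.
3. handler East, handler North, and handler South cross → the far shore.
4. animal North crosses ← the near shore.
5. animal East, animal North, and animal South cross → the far shore.

Yes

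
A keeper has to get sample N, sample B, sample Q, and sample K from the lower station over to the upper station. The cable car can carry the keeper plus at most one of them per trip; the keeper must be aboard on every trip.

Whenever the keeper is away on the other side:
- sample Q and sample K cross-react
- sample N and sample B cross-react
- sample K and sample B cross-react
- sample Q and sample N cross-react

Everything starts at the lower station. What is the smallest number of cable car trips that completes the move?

impossible

Whatever the first load, the items left behind include a forbidden pair without the keeper. No opening move is safe, so no plan exists.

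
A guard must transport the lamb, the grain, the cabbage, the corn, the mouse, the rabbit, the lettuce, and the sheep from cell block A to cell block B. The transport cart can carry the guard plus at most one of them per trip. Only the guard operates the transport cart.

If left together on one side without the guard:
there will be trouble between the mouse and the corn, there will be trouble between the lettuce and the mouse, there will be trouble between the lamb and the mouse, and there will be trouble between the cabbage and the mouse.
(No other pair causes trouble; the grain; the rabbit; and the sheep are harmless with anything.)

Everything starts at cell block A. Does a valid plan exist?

No

Following every safe sequence of crossings from the start, the most of the 8 that can be at cell block B as the transport cart arrives there on crossings 1, 3, 5, 7, 9 is 1, 2, 3, 4, 5 respectively; the best ever achieved is 5 of 8.
From crossing 11 on, no configuration arises that was not already reachable earlier: only 88 distinct safe configurations (who is on which side, and where the transport cart is) can ever be reached, none of them has everyone across, and every continuation just revisits them. So no valid plan exists.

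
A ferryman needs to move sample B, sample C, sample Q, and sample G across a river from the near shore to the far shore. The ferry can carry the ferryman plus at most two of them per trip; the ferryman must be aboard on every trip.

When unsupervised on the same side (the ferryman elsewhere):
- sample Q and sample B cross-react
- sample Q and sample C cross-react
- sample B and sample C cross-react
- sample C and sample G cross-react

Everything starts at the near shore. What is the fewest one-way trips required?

Counting alone: the ferryman can take at most 2 across per trip to the far shore, so moving all 4 needs at least 2 loaded trips out, with a return between consecutive ones — at least 3 crossings.
The safety rule pushes this higher. Following every safe sequence of crossings, the most of the 4 that can be at the far shore as the ferry arrives there on crossing 3 is 3 — never all 4.
So no plan with fewer than 5 crossings exists, and this one achieves 5:
1. Ferryman goes to the far shore with sample B and sample C.  [the near shore: sample G, sample Q | the far shore: sample B, sample C]
2. Ferryman goes back to the near shore with sample B.  [the near shore: sample B, sample G, sample Q | the far shore: sample C]
3. Ferryman goes to the far shore with sample B and sample G.  [the near shore: sample Q | the far shore: sample B, sample C, sample G]
4. Ferryman goes back to the near shore with sample C.  [the near shore: sample C, sample Q | the far shore: sample B, sample G]
5. Ferryman goes to the far shore with sample C and sample Q.  [the near shore: — | the far shore: sample B, sample C, sample G, sample Q]

5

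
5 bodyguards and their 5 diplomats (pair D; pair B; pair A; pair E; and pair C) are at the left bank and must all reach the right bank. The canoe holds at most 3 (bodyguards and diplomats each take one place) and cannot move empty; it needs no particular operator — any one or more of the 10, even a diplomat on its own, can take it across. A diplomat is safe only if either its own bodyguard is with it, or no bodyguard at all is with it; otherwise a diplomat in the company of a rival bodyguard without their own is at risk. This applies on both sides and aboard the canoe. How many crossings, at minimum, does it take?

Counting alone: each trip to the right bank takes at most 3 across and each return brings at least 1 back, so after t trips out (and t−1 returns) at most 3t − (t−1) of the 10 are across; that first reaches 10 at t = 5, so at least 9 crossings are needed.
The safety rule pushes this higher. Following every safe sequence of crossings, the most of the 10 that can be at the right bank as the canoe arrives there on crossing 9 is 9 — never all 10.
So no plan with fewer than 11 crossings exists, and this one achieves 11:
1. bodyguard D and diplomat D cross → the right bank.
2. bodyguard D crosses ← the left bank.
3. diplomat A, diplomat B, and diplomat E cross → the right bank.
4. diplomat D crosses ← the left bank.
5. bodyguard A, bodyguard B, and bodyguard E cross → the right bank.
6. bodyguard B and diplomat B cross ← the left bank.
7. bodyguard B, bodyguard C, and bodyguard D cross → the right bank.
8. diplomat A crosses ← the left bank.
9. diplomat B and diplomat D cross → the right bank.
10. diplomat D crosses ← the left bank.
11. diplomat A, diplomat C, and diplomat D cross → the right bank.

11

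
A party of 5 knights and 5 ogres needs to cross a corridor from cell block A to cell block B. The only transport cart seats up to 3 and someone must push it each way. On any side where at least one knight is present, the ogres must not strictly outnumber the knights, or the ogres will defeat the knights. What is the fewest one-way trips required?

11

Counting alone: each trip to cell block B takes at most 3 across and each return brings at least 1 back, so after t trips out (and t−1 returns) at most 3t − (t−1) of the 10 are across; that first reaches 10 at t = 5, so at least 9 crossings are needed.
The safety rule pushes this higher. Following every safe sequence of crossings, the most of the 10 that can be at cell block B as the transport cart arrives there on crossing 9 is 9 — never all 10.
So no plan with fewer than 11 crossings exists, and this one achieves 11:
1. 2 ogres → cell block B.  (cell block A: 5K 3O; cell block B: 0K 2O)
2. 1 ogre ← cell block A.  (cell block A: 5K 4O; cell block B: 0K 1O)
3. 3 ogres → cell block B.  (cell block A: 5K 1O; cell block B: 0K 4O)
4. 1 ogre ← cell block A.  (cell block A: 5K 2O; cell block B: 0K 3O)
5. 3 knights → cell block B.  (cell block A: 2K 2O; cell block B: 3K 3O)
6. 1 knight and 1 ogre ← cell block A.  (cell block A: 3K 3O; cell block B: 2K 2O)
7. 3 knights → cell block B.  (cell block A: 0K 3O; cell block B: 5K 2O)
8. 1 ogre ← cell block A.  (cell block A: 0K 4O; cell block B: 5K 1O)
9. 2 ogres → cell block B.  (cell block A: 0K 2O; cell block B: 5K 3O)
10. 1 ogre ← cell block A.  (cell block A: 0K 3O; cell block B: 5K 2O)
11. 3 ogres → cell block B.  (cell block A: 0K 0O; cell block B: 5K 5O)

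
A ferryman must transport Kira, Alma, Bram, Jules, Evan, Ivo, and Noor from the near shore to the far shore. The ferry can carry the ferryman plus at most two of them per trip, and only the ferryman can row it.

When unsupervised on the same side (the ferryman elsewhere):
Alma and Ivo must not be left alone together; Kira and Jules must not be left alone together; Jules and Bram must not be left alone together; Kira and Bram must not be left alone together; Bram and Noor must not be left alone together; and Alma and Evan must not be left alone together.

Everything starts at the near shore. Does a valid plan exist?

No

Whatever the first load, the items left behind include a forbidden pair without the ferryman. No opening move is safe, so no plan exists.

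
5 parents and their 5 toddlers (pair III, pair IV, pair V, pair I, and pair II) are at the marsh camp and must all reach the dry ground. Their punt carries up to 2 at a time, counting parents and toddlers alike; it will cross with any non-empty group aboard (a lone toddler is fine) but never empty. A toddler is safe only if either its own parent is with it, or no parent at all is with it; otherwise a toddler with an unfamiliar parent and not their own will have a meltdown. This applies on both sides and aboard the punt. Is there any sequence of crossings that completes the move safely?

Following every safe sequence of crossings from the start, the most of the 10 that can be at the dry ground as the punt arrives there on crossings 1, 3, 5, 7 is 2, 3, 4, 5 respectively; the best ever achieved is 5 of 10.
From crossing 9 on, no configuration arises that was not already reachable earlier: only 82 distinct safe configurations (who is on which side, and where the punt is) can ever be reached, none of them has everyone across, and every continuation just revisits them. So no valid plan exists.

No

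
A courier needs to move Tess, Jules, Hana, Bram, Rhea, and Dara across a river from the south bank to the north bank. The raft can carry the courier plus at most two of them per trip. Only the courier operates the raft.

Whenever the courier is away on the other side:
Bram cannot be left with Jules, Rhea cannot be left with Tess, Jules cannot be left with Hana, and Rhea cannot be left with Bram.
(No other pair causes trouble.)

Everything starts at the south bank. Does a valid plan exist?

1. Courier goes to the north bank with Jules and Rhea.
2. Courier goes back to the south bank alone.
3. Courier goes to the north bank with Hana and Tess.
4. Courier goes back to the south bank with Jules and Rhea.
5. Courier goes to the north bank with Bram and Dara.
6. Courier goes back to the south bank alone.
7. Courier goes to the north bank with Jules and Rhea.

Yes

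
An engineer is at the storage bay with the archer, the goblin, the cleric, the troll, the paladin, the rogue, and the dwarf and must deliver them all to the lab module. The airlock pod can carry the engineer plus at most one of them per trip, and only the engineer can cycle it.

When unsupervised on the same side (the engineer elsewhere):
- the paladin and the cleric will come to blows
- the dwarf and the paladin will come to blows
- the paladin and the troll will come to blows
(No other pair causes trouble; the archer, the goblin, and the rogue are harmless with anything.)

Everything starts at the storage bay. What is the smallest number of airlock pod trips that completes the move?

Following every safe sequence of crossings from the start, the most of the 7 that can be at the lab module as the airlock pod arrives there on crossings 1, 3, 5, 7, 9 is 1, 2, 3, 4, 5 respectively; the best ever achieved is 5 of 7.
From crossing 11 on, no configuration arises that was not already reachable earlier: only 72 distinct safe configurations (who is on which side, and where the airlock pod is) can ever be reached, none of them has everyone across, and every continuation just revisits them. So no valid plan exists.

impossible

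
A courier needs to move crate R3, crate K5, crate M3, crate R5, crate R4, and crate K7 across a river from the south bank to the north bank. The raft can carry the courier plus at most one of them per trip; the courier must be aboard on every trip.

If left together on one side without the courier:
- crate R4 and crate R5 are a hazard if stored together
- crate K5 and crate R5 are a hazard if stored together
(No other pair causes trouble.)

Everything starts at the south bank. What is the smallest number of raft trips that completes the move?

13

Counting alone: the courier can take at most 1 across per trip to the north bank, so moving all 6 needs at least 6 loaded trips out, with a return between consecutive ones — at least 11 crossings.
The safety rule pushes this higher. Following every safe sequence of crossings, the most of the 6 that can be at the north bank as the raft arrives there on crossing 11 is 5 — never all 6.
So no plan with fewer than 13 crossings exists, and this one achieves 13:
1. Courier goes to the north bank with crate R5.  [the south bank: crate K5, crate K7, crate M3, crate R3, crate R4 | the north bank: crate R5]
2. Courier goes back to the south bank alone.  [the south bank: crate K5, crate K7, crate M3, crate R3, crate R4 | the north bank: crate R5]
3. Courier goes to the north bank with crate R3.  [the south bank: crate K5, crate K7, crate M3, crate R4 | the north bank: crate R3, crate R5]
4. Courier goes back to the south bank alone.  [the south bank: crate K5, crate K7, crate M3, crate R4 | the north bank: crate R3, crate R5]
5. Courier goes to the north bank with crate K5.  [the south bank: crate K7, crate M3, crate R4 | the north bank: crate K5, crate R3, crate R5]
6. Courier goes back to the south bank with crate R5.  [the south bank: crate K7, crate M3, crate R4, crate R5 | the north bank: crate K5, crate R3]
7. Courier goes to the north bank with crate R4.  [the south bank: crate K7, crate M3, crate R5 | the north bank: crate K5, crate R3, crate R4]
8. Courier goes back to the south bank alone.  [the south bank: crate K7, crate M3, crate R5 | the north bank: crate K5, crate R3, crate R4]
9. Courier goes to the north bank with crate M3.  [the south bank: crate K7, crate R5 | the north bank: crate K5, crate M3, crate R3, crate R4]
10. Courier goes back to the south bank alone.  [the south bank: crate K7, crate R5 | the north bank: crate K5, crate M3, crate R3, crate R4]
11. Courier goes to the north bank with crate K7.  [the south bank: crate R5 | the north bank: crate K5, crate K7, crate M3, crate R3, crate R4]
12. Courier goes back to the south bank alone.  [the south bank: crate R5 | the north bank: crate K5, crate K7, crate M3, crate R3, crate R4]
13. Courier goes to the north bank with crate R5.  [the south bank: — | the north bank: crate K5, crate K7, crate M3, crate R3, crate R4, crate R5]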